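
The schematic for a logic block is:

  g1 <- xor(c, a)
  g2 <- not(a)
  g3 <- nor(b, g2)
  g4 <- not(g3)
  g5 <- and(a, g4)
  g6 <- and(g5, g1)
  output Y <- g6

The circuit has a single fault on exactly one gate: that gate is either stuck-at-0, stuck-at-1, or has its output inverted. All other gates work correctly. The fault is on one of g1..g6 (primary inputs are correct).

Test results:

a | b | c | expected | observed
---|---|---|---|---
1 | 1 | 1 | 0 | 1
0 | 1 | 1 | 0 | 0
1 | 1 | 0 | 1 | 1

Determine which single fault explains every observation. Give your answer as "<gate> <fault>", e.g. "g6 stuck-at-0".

g1 stuck-at-1

Fault-free values for test 1 (a=1, b=1, c=1): g1=0, g2=0, g3=0, g4=1, g5=1, g6=0, giving Y=0. Observed 1.
Test 1: faults giving observed 1 are {g1 stuck-at-1, g1 inverted output, g6 stuck-at-1, g6 inverted output}.
Test 2 (a=0, b=1, c=1): fault-free g1=1, g2=1, g3=0, g4=1, g5=0, g6=0 → 0; observed 0. Eliminates g6 stuck-at-1, g6 inverted output.
Test 3 (a=1, b=1, c=0): fault-free g1=1, g2=0, g3=0, g4=1, g5=1, g6=1 → 1; observed 1. Eliminates g1 inverted output.
Only g1 stuck-at-1 is consistent with every test.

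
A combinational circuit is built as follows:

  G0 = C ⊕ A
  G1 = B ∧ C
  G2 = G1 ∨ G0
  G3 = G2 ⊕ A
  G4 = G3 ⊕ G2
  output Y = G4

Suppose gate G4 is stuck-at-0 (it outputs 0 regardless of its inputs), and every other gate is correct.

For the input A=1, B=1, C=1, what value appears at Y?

0

Propagate with G4 forced: G0=0, G1=1, G2=1, G3=0, G4=0 [stuck-at-0].
So Y = 0. (Without the fault it would be 1.)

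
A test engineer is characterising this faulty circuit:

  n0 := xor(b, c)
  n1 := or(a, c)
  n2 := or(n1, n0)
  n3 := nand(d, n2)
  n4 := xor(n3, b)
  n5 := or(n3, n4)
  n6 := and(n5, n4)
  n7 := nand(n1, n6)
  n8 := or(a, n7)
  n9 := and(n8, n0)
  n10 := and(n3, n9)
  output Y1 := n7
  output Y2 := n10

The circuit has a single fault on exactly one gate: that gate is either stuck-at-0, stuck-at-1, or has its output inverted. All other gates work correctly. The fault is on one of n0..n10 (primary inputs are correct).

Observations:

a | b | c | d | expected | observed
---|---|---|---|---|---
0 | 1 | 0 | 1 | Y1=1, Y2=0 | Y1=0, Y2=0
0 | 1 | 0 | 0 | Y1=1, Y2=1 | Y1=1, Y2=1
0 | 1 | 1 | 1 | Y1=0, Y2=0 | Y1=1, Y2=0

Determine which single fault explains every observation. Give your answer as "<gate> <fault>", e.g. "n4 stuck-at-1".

n1 inverted output

Fault-free values for test 1 (a=0, b=1, c=0, d=1): n0=1, n1=0, n2=1, n3=0, n4=1, n5=1, n6=1, n7=1, n8=1, n9=1, n10=0, giving Y1=1, Y2=0. Observed Y1=0, Y2=0.
Test 1: faults giving observed Y1=0, Y2=0 are {n1 stuck-at-1, n1 inverted output, n7 stuck-at-0, n7 inverted output}.
Test 2 (a=0, b=1, c=0, d=0): fault-free n0=1, n1=0, n2=1, n3=1, n4=0, n5=1, n6=0, n7=1, n8=1, n9=1, n10=1 → Y1=1, Y2=1; observed Y1=1, Y2=1. Eliminates n7 stuck-at-0, n7 inverted output.
Test 3 (a=0, b=1, c=1, d=1): fault-free n0=0, n1=1, n2=1, n3=0, n4=1, n5=1, n6=1, n7=0, n8=0, n9=0, n10=0 → Y1=0, Y2=0; observed Y1=1, Y2=0. Eliminates n1 stuck-at-1.
Only n1 inverted output is consistent with every test.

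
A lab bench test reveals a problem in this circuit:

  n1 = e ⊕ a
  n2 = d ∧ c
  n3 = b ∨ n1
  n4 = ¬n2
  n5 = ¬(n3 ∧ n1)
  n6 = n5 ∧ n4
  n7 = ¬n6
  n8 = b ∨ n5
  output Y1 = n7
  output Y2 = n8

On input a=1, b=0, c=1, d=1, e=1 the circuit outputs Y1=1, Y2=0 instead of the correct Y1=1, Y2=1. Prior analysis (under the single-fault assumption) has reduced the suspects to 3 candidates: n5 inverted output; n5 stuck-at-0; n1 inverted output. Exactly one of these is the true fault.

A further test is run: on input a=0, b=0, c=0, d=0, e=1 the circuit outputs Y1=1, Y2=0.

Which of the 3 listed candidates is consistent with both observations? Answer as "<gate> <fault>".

Evaluate each candidate on input a=0, b=0, c=0, d=0, e=1:
  n5 inverted output: n1=1, n2=0, n3=1, n4=1, n5=1 [inverted output], n6=1, n7=0, n8=1 → Y1=0, Y2=1 — eliminated
  n5 stuck-at-0: n1=1, n2=0, n3=1, n4=1, n5=0 [stuck-at-0], n6=0, n7=1, n8=0 → Y1=1, Y2=0 — matches
  n1 inverted output: n1=0 [inverted output], n2=0, n3=0, n4=1, n5=1, n6=1, n7=0, n8=1 → Y1=0, Y2=1 — eliminated
Only n5 stuck-at-0 reproduces the observed Y1=1, Y2=0.

n5 stuck-at-0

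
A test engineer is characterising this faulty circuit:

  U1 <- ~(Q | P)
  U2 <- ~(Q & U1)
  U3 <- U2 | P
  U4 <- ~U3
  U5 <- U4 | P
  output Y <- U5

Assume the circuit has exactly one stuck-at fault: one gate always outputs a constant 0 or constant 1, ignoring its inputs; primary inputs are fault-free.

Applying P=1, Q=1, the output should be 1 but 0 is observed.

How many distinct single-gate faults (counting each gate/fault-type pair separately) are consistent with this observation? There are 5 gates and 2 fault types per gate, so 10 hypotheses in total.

1

Fault-free: U1=0, U2=1, U3=1, U4=0, U5=1 → 1. Observed 0.
  U1 stuck-at-0: output 1 ✗
  U1 stuck-at-1: output 1 ✗
  U2 stuck-at-0: output 1 ✗
  U2 stuck-at-1: output 1 ✗
  U3 stuck-at-0: output 1 ✗
  U3 stuck-at-1: output 1 ✗
  U4 stuck-at-0: output 1 ✗
  U4 stuck-at-1: output 1 ✗
  U5 stuck-at-0: output 0 ✓
  U5 stuck-at-1: output 1 ✗
Consistent faults: {U5 stuck-at-0} — 1 in all.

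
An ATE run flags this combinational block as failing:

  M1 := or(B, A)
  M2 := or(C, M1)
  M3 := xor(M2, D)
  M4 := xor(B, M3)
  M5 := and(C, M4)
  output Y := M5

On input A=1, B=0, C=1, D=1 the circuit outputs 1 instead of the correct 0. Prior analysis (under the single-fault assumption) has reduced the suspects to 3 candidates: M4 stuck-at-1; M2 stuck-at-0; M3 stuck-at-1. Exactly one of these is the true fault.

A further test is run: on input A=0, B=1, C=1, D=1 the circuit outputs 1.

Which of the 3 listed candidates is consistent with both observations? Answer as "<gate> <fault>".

M4 stuck-at-1

Evaluate each candidate on input A=0, B=1, C=1, D=1:
  M4 stuck-at-1: M1=1, M2=1, M3=0, M4=1 [stuck-at-1], M5=1 → 1 — matches
  M2 stuck-at-0: M1=1, M2=0 [stuck-at-0], M3=1, M4=0, M5=0 → 0 — eliminated
  M3 stuck-at-1: M1=1, M2=1, M3=1 [stuck-at-1], M4=0, M5=0 → 0 — eliminated
Only M4 stuck-at-1 reproduces the observed 1.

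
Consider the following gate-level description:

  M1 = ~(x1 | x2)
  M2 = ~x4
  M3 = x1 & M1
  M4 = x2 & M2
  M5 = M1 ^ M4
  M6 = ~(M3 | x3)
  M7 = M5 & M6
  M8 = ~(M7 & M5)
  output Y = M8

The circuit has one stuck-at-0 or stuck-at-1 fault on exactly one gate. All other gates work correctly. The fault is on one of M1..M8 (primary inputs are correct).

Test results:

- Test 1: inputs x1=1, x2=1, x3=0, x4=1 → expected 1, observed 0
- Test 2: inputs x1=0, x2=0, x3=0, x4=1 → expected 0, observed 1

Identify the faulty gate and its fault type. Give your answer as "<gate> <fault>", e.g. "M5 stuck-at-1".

M4 stuck-at-1

Fault-free values for test 1 (x1=1, x2=1, x3=0, x4=1): M1=0, M2=0, M3=0, M4=0, M5=0, M6=1, M7=0, M8=1, giving Y=1. Observed 0.
Test 1: faults giving observed 0 are {M2 stuck-at-1, M4 stuck-at-1, M5 stuck-at-1, M8 stuck-at-0}.
Test 2 (x1=0, x2=0, x3=0, x4=1): fault-free M1=1, M2=0, M3=0, M4=0, M5=1, M6=1, M7=1, M8=0 → 0; observed 1. Eliminates M2 stuck-at-1, M5 stuck-at-1, M8 stuck-at-0.
Only M4 stuck-at-1 is consistent with every test.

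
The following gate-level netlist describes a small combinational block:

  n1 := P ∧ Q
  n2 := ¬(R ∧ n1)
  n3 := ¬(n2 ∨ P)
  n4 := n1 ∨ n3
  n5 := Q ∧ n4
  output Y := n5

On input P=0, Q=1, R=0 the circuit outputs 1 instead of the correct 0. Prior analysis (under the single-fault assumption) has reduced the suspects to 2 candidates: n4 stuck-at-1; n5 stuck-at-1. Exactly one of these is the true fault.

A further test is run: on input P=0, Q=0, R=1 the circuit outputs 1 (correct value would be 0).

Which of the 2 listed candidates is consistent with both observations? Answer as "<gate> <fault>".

Evaluate each candidate on input P=0, Q=0, R=1:
  n4 stuck-at-1: n1=0, n2=1, n3=0, n4=1 [stuck-at-1], n5=0 → 0 — eliminated
  n5 stuck-at-1: n1=0, n2=1, n3=0, n4=0, n5=1 [stuck-at-1] → 1 — matches
Only n5 stuck-at-1 reproduces the observed 1.

n5 stuck-at-1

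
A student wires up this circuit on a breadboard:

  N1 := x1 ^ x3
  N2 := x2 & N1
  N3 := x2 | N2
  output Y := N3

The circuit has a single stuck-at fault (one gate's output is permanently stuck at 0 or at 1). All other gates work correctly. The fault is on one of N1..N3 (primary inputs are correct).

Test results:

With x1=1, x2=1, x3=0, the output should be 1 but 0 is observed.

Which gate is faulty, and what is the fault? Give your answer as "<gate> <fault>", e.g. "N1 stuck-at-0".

N3 stuck-at-0

Fault-free values for test 1 (x1=1, x2=1, x3=0): N1=1, N2=1, N3=1, giving Y=1. Observed 0.
Test 1: faults giving observed 0 are {N3 stuck-at-0}.
Only N3 stuck-at-0 is consistent with every test.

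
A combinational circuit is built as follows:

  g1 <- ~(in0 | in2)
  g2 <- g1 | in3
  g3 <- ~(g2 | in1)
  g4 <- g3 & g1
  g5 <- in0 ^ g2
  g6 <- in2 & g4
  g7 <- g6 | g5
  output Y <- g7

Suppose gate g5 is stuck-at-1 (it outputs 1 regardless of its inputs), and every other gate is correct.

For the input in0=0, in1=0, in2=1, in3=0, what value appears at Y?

1

Propagate with g5 forced: g1=0, g2=0, g3=1, g4=0, g5=1 [stuck-at-1], g6=0, g7=1.
So Y = 1. (Without the fault it would be 0.)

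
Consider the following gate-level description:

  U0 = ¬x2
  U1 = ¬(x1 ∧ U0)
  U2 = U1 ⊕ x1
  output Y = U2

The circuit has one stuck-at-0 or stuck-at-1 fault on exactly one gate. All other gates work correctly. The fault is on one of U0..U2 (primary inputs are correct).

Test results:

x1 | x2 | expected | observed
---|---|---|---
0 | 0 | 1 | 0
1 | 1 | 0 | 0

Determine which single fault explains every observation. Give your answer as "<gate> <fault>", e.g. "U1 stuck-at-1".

U2 stuck-at-0

Fault-free values for test 1 (x1=0, x2=0): U0=1, U1=1, U2=1, giving Y=1. Observed 0.
Test 1: faults giving observed 0 are {U1 stuck-at-0, U2 stuck-at-0}.
Test 2 (x1=1, x2=1): fault-free U0=0, U1=1, U2=0 → 0; observed 0. Eliminates U1 stuck-at-0.
Only U2 stuck-at-0 is consistent with every test.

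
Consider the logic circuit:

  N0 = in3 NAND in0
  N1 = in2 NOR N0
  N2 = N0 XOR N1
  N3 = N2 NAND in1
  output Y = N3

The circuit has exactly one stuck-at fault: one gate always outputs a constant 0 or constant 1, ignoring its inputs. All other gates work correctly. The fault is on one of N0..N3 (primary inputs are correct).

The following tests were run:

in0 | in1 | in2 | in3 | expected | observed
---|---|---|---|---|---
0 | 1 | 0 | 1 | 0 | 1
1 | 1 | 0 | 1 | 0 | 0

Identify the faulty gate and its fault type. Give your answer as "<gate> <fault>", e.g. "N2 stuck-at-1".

Fault-free values for test 1 (in0=0, in1=1, in2=0, in3=1): N0=1, N1=0, N2=1, N3=0, giving Y=0. Observed 1.
Test 1: faults giving observed 1 are {N1 stuck-at-1, N2 stuck-at-0, N3 stuck-at-1}.
Test 2 (in0=1, in1=1, in2=0, in3=1): fault-free N0=0, N1=1, N2=1, N3=0 → 0; observed 0. Eliminates N2 stuck-at-0, N3 stuck-at-1.
Only N1 stuck-at-1 is consistent with every test.

N1 stuck-at-1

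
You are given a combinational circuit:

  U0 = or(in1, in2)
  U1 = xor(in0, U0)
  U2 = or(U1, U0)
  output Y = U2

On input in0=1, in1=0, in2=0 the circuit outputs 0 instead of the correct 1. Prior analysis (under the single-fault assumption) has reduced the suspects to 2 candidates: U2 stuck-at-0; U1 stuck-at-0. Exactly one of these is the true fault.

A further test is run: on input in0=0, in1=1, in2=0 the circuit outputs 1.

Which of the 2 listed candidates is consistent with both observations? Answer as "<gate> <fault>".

Evaluate each candidate on input in0=0, in1=1, in2=0:
  U2 stuck-at-0: U0=1, U1=1, U2=0 [stuck-at-0] → 0 — eliminated
  U1 stuck-at-0: U0=1, U1=0 [stuck-at-0], U2=1 → 1 — matches
Only U1 stuck-at-0 reproduces the observed 1.

U1 stuck-at-0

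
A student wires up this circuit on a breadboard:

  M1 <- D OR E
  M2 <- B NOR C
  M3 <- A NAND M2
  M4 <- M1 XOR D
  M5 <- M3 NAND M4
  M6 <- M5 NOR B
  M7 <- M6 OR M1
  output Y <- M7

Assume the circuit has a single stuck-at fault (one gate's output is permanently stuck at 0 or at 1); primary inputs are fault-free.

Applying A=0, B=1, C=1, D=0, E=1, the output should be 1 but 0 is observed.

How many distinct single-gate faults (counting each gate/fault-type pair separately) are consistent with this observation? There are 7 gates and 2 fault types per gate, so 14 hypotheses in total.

2

Fault-free: M1=1, M2=0, M3=1, M4=1, M5=0, M6=0, M7=1 → 1. Observed 0.
  M1 stuck-at-0: output 0 ✓
  M1 stuck-at-1: output 1 ✗
  M2 stuck-at-0: output 1 ✗
  M2 stuck-at-1: output 1 ✗
  M3 stuck-at-0: output 1 ✗
  M3 stuck-at-1: output 1 ✗
  M4 stuck-at-0: output 1 ✗
  M4 stuck-at-1: output 1 ✗
  M5 stuck-at-0: output 1 ✗
  M5 stuck-at-1: output 1 ✗
  M6 stuck-at-0: output 1 ✗
  M6 stuck-at-1: output 1 ✗
  M7 stuck-at-0: output 0 ✓
  M7 stuck-at-1: output 1 ✗
Consistent faults: {M1 stuck-at-0, M7 stuck-at-0} — 2 in all.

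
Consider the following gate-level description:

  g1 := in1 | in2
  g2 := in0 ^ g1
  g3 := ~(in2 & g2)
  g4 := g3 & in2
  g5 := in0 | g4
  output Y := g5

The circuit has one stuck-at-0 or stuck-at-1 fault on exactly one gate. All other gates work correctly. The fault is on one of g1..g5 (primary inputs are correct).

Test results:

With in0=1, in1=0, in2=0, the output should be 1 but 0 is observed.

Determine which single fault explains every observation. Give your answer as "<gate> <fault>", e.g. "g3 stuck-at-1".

g5 stuck-at-0

Fault-free values for test 1 (in0=1, in1=0, in2=0): g1=0, g2=1, g3=1, g4=0, g5=1, giving Y=1. Observed 0.
Test 1: faults giving observed 0 are {g5 stuck-at-0}.
Only g5 stuck-at-0 is consistent with every test.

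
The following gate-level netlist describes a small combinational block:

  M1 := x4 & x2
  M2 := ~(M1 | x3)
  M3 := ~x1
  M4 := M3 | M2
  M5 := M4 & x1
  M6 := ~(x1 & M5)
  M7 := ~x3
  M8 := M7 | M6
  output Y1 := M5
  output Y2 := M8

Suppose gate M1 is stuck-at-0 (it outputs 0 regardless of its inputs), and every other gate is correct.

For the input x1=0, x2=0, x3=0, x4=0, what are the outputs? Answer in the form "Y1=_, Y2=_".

Propagate with M1 forced: M1=0 [stuck-at-0], M2=1, M3=1, M4=1, M5=0, M6=1, M7=1, M8=1.
So the outputs are Y1=0, Y2=1. (Same as the fault-free value — the fault is masked on this input.)

Y1=0, Y2=1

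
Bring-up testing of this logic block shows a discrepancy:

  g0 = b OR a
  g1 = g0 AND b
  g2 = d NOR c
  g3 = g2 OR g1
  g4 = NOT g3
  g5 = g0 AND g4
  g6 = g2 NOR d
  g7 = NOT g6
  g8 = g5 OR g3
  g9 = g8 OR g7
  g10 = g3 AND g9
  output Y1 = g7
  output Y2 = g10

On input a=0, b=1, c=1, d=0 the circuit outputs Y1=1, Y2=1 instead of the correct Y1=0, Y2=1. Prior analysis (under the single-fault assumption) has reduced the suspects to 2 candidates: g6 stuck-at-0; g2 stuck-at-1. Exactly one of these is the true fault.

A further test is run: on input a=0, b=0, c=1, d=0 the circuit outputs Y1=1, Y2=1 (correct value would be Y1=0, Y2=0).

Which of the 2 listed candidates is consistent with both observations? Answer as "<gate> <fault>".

g2 stuck-at-1

Evaluate each candidate on input a=0, b=0, c=1, d=0:
  g6 stuck-at-0: g0=0, g1=0, g2=0, g3=0, g4=1, g5=0, g6=0 [stuck-at-0], g7=1, g8=0, g9=1, g10=0 → Y1=1, Y2=0 — eliminated
  g2 stuck-at-1: g0=0, g1=0, g2=1 [stuck-at-1], g3=1, g4=0, g5=0, g6=0, g7=1, g8=1, g9=1, g10=1 → Y1=1, Y2=1 — matches
Only g2 stuck-at-1 reproduces the observed Y1=1, Y2=1.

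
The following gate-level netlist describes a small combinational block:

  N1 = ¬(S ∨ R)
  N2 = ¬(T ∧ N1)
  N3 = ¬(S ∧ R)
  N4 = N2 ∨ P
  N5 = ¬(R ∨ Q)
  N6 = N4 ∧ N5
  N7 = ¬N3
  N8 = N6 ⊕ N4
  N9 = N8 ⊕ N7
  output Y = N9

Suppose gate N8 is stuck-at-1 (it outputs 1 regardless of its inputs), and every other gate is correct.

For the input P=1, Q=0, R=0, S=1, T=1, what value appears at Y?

1

Propagate with N8 forced: N1=0, N2=1, N3=1, N4=1, N5=1, N6=1, N7=0, N8=1 [stuck-at-1], N9=1.
So Y = 1. (Without the fault it would be 0.)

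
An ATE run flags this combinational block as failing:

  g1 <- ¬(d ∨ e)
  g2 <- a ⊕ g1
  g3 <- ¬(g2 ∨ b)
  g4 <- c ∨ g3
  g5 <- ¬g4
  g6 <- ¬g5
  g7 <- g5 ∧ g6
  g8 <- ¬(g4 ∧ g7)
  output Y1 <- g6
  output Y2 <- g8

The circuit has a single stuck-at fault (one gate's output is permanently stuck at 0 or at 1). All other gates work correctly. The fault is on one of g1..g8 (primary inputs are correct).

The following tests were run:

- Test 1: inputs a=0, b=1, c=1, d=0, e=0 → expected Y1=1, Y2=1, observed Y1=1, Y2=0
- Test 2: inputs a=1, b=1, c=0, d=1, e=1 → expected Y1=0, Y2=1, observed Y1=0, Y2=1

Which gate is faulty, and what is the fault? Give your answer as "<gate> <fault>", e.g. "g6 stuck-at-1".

Fault-free values for test 1 (a=0, b=1, c=1, d=0, e=0): g1=1, g2=1, g3=0, g4=1, g5=0, g6=1, g7=0, g8=1, giving Y1=1, Y2=1. Observed Y1=1, Y2=0.
Test 1: faults giving observed Y1=1, Y2=0 are {g7 stuck-at-1, g8 stuck-at-0}.
Test 2 (a=1, b=1, c=0, d=1, e=1): fault-free g1=0, g2=1, g3=0, g4=0, g5=1, g6=0, g7=0, g8=1 → Y1=0, Y2=1; observed Y1=0, Y2=1. Eliminates g8 stuck-at-0.
Only g7 stuck-at-1 is consistent with every test.

g7 stuck-at-1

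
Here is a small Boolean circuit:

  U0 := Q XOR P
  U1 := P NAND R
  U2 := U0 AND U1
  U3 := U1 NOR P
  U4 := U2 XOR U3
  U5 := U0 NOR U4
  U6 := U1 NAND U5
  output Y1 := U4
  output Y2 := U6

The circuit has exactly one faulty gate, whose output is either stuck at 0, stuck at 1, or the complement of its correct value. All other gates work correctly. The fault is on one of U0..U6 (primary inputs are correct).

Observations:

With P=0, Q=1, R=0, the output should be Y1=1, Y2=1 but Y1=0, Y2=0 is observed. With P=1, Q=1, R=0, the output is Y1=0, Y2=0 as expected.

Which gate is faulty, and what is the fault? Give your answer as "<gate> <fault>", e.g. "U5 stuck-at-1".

Fault-free values for test 1 (P=0, Q=1, R=0): U0=1, U1=1, U2=1, U3=0, U4=1, U5=0, U6=1, giving Y1=1, Y2=1. Observed Y1=0, Y2=0.
Test 1: faults giving observed Y1=0, Y2=0 are {U0 stuck-at-0, U0 inverted output}.
Test 2 (P=1, Q=1, R=0): fault-free U0=0, U1=1, U2=0, U3=0, U4=0, U5=1, U6=0 → Y1=0, Y2=0; observed Y1=0, Y2=0. Eliminates U0 inverted output.
Only U0 stuck-at-0 is consistent with every test.

U0 stuck-at-0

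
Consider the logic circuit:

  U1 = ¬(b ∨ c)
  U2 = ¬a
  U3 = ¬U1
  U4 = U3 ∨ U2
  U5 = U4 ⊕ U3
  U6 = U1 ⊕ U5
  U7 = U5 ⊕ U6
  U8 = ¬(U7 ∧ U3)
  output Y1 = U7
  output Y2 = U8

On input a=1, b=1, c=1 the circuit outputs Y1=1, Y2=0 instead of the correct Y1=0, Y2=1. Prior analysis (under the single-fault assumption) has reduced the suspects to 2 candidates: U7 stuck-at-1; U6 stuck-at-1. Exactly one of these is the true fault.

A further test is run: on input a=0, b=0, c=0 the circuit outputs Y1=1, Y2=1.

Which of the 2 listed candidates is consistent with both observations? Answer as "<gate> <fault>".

Evaluate each candidate on input a=0, b=0, c=0:
  U7 stuck-at-1: U1=1, U2=1, U3=0, U4=1, U5=1, U6=0, U7=1 [stuck-at-1], U8=1 → Y1=1, Y2=1 — matches
  U6 stuck-at-1: U1=1, U2=1, U3=0, U4=1, U5=1, U6=1 [stuck-at-1], U7=0, U8=1 → Y1=0, Y2=1 — eliminated
Only U7 stuck-at-1 reproduces the observed Y1=1, Y2=1.

U7 stuck-at-1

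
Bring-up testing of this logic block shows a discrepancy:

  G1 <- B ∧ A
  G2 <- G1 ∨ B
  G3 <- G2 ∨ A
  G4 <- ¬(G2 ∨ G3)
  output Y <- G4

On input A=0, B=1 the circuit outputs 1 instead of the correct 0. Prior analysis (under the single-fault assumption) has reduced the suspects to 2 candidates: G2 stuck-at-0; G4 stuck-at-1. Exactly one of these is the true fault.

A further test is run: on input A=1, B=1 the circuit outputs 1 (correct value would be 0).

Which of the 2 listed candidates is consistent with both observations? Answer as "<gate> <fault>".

Evaluate each candidate on input A=1, B=1:
  G2 stuck-at-0: G1=1, G2=0 [stuck-at-0], G3=1, G4=0 → 0 — eliminated
  G4 stuck-at-1: G1=1, G2=1, G3=1, G4=1 [stuck-at-1] → 1 — matches
Only G4 stuck-at-1 reproduces the observed 1.

G4 stuck-at-1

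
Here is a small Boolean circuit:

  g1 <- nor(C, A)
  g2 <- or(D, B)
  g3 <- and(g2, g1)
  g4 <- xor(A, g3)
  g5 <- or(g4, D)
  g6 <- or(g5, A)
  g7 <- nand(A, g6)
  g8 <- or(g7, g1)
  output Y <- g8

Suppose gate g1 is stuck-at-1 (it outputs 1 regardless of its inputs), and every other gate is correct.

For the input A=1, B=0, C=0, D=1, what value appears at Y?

Propagate with g1 forced: g1=1 [stuck-at-1], g2=1, g3=1, g4=0, g5=1, g6=1, g7=0, g8=1.
So Y = 1. (Without the fault it would be 0.)

1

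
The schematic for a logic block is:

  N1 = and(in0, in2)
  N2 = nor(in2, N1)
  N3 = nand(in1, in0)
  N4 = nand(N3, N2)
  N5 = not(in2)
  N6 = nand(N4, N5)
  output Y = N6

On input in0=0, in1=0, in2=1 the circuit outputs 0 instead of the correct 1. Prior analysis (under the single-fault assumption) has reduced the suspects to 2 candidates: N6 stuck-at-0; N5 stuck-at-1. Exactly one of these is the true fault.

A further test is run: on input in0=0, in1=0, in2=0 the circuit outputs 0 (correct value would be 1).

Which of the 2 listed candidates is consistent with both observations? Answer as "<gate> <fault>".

Evaluate each candidate on input in0=0, in1=0, in2=0:
  N6 stuck-at-0: N1=0, N2=1, N3=1, N4=0, N5=1, N6=0 [stuck-at-0] → 0 — matches
  N5 stuck-at-1: N1=0, N2=1, N3=1, N4=0, N5=1 [stuck-at-1], N6=1 → 1 — eliminated
Only N6 stuck-at-0 reproduces the observed 0.

N6 stuck-at-0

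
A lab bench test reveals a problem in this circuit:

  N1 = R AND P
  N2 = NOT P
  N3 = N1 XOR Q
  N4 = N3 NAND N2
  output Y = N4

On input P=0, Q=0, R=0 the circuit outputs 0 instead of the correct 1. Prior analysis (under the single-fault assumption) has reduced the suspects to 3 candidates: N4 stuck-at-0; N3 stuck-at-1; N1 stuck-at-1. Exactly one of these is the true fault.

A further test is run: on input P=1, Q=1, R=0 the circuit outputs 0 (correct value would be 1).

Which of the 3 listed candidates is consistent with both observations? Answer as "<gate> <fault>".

Evaluate each candidate on input P=1, Q=1, R=0:
  N4 stuck-at-0: N1=0, N2=0, N3=1, N4=0 [stuck-at-0] → 0 — matches
  N3 stuck-at-1: N1=0, N2=0, N3=1 [stuck-at-1], N4=1 → 1 — eliminated
  N1 stuck-at-1: N1=1 [stuck-at-1], N2=0, N3=0, N4=1 → 1 — eliminated
Only N4 stuck-at-0 reproduces the observed 0.

N4 stuck-at-0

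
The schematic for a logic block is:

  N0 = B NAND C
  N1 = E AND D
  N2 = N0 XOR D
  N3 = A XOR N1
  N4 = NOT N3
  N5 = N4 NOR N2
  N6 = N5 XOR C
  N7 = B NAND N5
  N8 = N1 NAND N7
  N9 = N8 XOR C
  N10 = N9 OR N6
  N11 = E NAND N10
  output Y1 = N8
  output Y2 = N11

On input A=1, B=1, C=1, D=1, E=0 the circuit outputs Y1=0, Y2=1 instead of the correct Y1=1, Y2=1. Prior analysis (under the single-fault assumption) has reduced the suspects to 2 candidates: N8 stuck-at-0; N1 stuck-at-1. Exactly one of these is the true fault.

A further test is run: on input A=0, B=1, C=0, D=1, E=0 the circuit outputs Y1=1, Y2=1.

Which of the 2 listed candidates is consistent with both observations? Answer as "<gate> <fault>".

Evaluate each candidate on input A=0, B=1, C=0, D=1, E=0:
  N8 stuck-at-0: N0=1, N1=0, N2=0, N3=0, N4=1, N5=0, N6=0, N7=1, N8=0 [stuck-at-0], N9=0, N10=0, N11=1 → Y1=0, Y2=1 — eliminated
  N1 stuck-at-1: N0=1, N1=1 [stuck-at-1], N2=0, N3=1, N4=0, N5=1, N6=1, N7=0, N8=1, N9=1, N10=1, N11=1 → Y1=1, Y2=1 — matches
Only N1 stuck-at-1 reproduces the observed Y1=1, Y2=1.

N1 stuck-at-1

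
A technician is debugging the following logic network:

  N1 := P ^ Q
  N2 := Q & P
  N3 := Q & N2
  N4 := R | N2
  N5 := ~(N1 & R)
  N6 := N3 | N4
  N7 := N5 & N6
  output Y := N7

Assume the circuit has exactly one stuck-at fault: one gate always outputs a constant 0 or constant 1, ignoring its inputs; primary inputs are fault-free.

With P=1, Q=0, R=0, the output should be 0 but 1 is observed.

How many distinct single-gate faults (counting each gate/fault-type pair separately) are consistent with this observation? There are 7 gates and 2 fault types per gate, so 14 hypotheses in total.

Fault-free: N1=1, N2=0, N3=0, N4=0, N5=1, N6=0, N7=0 → 0. Observed 1.
  N1 stuck-at-0: output 0 ✗
  N1 stuck-at-1: output 0 ✗
  N2 stuck-at-0: output 0 ✗
  N2 stuck-at-1: output 1 ✓
  N3 stuck-at-0: output 0 ✗
  N3 stuck-at-1: output 1 ✓
  N4 stuck-at-0: output 0 ✗
  N4 stuck-at-1: output 1 ✓
  N5 stuck-at-0: output 0 ✗
  N5 stuck-at-1: output 0 ✗
  N6 stuck-at-0: output 0 ✗
  N6 stuck-at-1: output 1 ✓
  N7 stuck-at-0: output 0 ✗
  N7 stuck-at-1: output 1 ✓
Consistent faults: {N2 stuck-at-1, N3 stuck-at-1, N4 stuck-at-1, N6 stuck-at-1, N7 stuck-at-1} — 5 in all.

5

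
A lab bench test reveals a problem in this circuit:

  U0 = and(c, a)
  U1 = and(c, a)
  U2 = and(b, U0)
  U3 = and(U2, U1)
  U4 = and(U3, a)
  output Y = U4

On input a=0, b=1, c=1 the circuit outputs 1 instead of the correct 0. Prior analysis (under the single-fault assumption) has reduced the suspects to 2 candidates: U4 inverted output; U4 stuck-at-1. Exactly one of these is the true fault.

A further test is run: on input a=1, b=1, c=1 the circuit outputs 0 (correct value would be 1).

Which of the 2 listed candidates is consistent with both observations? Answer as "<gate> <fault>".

U4 inverted output

Evaluate each candidate on input a=1, b=1, c=1:
  U4 inverted output: U0=1, U1=1, U2=1, U3=1, U4=0 [inverted output] → 0 — matches
  U4 stuck-at-1: U0=1, U1=1, U2=1, U3=1, U4=1 [stuck-at-1] → 1 — eliminated
Only U4 inverted output reproduces the observed 0.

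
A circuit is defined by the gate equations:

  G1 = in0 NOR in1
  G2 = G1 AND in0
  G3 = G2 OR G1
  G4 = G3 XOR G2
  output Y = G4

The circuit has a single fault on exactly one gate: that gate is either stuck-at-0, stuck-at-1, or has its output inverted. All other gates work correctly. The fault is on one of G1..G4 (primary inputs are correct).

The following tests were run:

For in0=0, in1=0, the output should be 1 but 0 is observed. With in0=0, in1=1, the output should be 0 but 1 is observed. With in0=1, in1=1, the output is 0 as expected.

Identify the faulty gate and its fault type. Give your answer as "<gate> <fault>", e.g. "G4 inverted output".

G1 inverted output

Fault-free values for test 1 (in0=0, in1=0): G1=1, G2=0, G3=1, G4=1, giving Y=1. Observed 0.
Test 1: faults giving observed 0 are {G1 stuck-at-0, G1 inverted output, G2 stuck-at-1, G2 inverted output, G3 stuck-at-0, G3 inverted output, G4 stuck-at-0, G4 inverted output}.
Test 2 (in0=0, in1=1): fault-free G1=0, G2=0, G3=0, G4=0 → 0; observed 1. Eliminates G1 stuck-at-0, G2 stuck-at-1, G2 inverted output, G3 stuck-at-0, G4 stuck-at-0.
Test 3 (in0=1, in1=1): fault-free G1=0, G2=0, G3=0, G4=0 → 0; observed 0. Eliminates G3 inverted output, G4 inverted output.
Only G1 inverted output is consistent with every test.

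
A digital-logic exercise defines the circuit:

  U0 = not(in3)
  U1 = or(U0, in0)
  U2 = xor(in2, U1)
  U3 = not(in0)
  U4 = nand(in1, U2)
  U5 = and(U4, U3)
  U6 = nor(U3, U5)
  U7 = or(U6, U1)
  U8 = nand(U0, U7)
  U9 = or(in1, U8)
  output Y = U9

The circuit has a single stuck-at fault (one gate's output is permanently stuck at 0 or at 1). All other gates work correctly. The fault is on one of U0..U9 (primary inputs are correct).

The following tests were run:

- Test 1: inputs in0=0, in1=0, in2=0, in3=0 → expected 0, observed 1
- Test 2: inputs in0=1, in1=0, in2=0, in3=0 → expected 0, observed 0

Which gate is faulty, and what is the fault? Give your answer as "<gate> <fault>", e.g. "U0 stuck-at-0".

U1 stuck-at-0

Fault-free values for test 1 (in0=0, in1=0, in2=0, in3=0): U0=1, U1=1, U2=1, U3=1, U4=1, U5=1, U6=0, U7=1, U8=0, U9=0, giving Y=0. Observed 1.
Test 1: faults giving observed 1 are {U0 stuck-at-0, U1 stuck-at-0, U7 stuck-at-0, U8 stuck-at-1, U9 stuck-at-1}.
Test 2 (in0=1, in1=0, in2=0, in3=0): fault-free U0=1, U1=1, U2=1, U3=0, U4=1, U5=0, U6=1, U7=1, U8=0, U9=0 → 0; observed 0. Eliminates U0 stuck-at-0, U7 stuck-at-0, U8 stuck-at-1, U9 stuck-at-1.
Only U1 stuck-at-0 is consistent with every test.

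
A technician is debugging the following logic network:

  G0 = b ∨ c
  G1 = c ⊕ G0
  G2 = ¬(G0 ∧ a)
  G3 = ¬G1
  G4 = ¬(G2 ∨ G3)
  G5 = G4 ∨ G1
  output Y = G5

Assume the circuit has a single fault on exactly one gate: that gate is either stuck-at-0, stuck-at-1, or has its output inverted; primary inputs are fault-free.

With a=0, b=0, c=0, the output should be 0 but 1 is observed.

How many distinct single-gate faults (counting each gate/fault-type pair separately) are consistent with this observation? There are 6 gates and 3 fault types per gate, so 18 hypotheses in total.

8

Fault-free: G0=0, G1=0, G2=1, G3=1, G4=0, G5=0 → 0. Observed 1.
  G0: stuck-at-1, inverted output ✓; others ✗
  G1: stuck-at-1, inverted output ✓; others ✗
  G2: none of the 3 fault types match ✗
  G3: none of the 3 fault types match ✗
  G4: stuck-at-1, inverted output ✓; others ✗
  G5: stuck-at-1, inverted output ✓; others ✗
Consistent faults: {G0 stuck-at-1, G0 inverted output, G1 stuck-at-1, G1 inverted output, G4 stuck-at-1, G4 inverted output, G5 stuck-at-1, G5 inverted output} — 8 in all.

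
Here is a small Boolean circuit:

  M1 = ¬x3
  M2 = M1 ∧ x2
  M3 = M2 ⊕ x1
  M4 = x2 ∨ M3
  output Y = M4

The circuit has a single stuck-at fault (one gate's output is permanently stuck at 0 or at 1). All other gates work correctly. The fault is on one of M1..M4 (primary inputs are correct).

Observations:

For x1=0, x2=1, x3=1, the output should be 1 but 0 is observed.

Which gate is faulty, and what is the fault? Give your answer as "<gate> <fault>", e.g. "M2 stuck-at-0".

Fault-free values for test 1 (x1=0, x2=1, x3=1): M1=0, M2=0, M3=0, M4=1, giving Y=1. Observed 0.
Test 1: faults giving observed 0 are {M4 stuck-at-0}.
Only M4 stuck-at-0 is consistent with every test.

M4 stuck-at-0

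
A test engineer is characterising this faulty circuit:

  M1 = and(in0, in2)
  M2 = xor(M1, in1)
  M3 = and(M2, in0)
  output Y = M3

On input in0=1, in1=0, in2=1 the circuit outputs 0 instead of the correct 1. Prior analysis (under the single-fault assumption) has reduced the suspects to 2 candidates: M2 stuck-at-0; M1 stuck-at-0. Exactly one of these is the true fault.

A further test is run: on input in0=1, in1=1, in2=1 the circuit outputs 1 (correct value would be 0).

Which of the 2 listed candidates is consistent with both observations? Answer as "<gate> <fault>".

Evaluate each candidate on input in0=1, in1=1, in2=1:
  M2 stuck-at-0: M1=1, M2=0 [stuck-at-0], M3=0 → 0 — eliminated
  M1 stuck-at-0: M1=0 [stuck-at-0], M2=1, M3=1 → 1 — matches
Only M1 stuck-at-0 reproduces the observed 1.

M1 stuck-at-0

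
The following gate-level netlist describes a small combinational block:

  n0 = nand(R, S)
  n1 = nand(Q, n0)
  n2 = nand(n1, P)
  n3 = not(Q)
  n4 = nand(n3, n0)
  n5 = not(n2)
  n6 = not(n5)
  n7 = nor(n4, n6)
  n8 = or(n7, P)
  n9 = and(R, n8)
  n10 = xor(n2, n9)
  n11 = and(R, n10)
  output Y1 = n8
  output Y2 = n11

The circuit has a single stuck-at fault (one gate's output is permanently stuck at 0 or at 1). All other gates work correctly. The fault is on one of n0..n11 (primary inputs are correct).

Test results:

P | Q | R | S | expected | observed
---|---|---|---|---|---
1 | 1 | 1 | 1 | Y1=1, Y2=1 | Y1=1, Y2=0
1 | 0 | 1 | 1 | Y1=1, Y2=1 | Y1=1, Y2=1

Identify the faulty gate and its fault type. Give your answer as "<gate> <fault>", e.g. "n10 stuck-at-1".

n0 stuck-at-1

Fault-free values for test 1 (P=1, Q=1, R=1, S=1): n0=0, n1=1, n2=0, n3=0, n4=1, n5=1, n6=0, n7=0, n8=1, n9=1, n10=1, n11=1, giving Y1=1, Y2=1. Observed Y1=1, Y2=0.
Test 1: faults giving observed Y1=1, Y2=0 are {n0 stuck-at-1, n1 stuck-at-0, n2 stuck-at-1, n9 stuck-at-0, n10 stuck-at-0, n11 stuck-at-0}.
Test 2 (P=1, Q=0, R=1, S=1): fault-free n0=0, n1=1, n2=0, n3=1, n4=1, n5=1, n6=0, n7=0, n8=1, n9=1, n10=1, n11=1 → Y1=1, Y2=1; observed Y1=1, Y2=1. Eliminates n1 stuck-at-0, n2 stuck-at-1, n9 stuck-at-0, n10 stuck-at-0, n11 stuck-at-0.
Only n0 stuck-at-1 is consistent with every test.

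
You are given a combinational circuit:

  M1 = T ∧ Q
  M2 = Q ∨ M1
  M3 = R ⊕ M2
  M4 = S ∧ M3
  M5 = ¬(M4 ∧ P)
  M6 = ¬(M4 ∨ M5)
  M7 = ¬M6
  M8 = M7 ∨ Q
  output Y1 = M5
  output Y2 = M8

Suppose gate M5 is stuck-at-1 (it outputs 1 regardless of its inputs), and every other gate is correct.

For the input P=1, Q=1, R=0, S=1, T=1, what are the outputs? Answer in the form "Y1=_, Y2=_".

Propagate with M5 forced: M1=1, M2=1, M3=1, M4=1, M5=1 [stuck-at-1], M6=0, M7=1, M8=1.
So the outputs are Y1=1, Y2=1. (Without the fault they would be Y1=0, Y2=1.)

Y1=1, Y2=1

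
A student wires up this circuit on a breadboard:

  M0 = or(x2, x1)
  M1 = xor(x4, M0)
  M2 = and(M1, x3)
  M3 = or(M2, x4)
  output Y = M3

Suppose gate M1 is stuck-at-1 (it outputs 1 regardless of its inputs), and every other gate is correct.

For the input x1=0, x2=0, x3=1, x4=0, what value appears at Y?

Propagate with M1 forced: M0=0, M1=1 [stuck-at-1], M2=1, M3=1.
So Y = 1. (Without the fault it would be 0.)

1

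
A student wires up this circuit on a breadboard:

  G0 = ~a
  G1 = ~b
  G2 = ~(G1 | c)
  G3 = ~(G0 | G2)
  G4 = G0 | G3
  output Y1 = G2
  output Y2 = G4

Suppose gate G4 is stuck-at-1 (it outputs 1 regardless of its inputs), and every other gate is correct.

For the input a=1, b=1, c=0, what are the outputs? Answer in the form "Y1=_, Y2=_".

Y1=1, Y2=1

Propagate with G4 forced: G0=0, G1=0, G2=1, G3=0, G4=1 [stuck-at-1].
So the outputs are Y1=1, Y2=1. (Without the fault they would be Y1=1, Y2=0.)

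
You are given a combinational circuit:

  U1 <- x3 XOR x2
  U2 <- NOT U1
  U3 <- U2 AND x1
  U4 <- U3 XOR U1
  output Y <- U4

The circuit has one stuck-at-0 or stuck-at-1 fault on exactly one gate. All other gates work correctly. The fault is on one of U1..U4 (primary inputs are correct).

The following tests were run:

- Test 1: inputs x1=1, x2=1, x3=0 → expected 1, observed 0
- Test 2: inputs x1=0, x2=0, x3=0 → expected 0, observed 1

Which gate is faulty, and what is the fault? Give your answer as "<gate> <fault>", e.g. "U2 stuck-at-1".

Fault-free values for test 1 (x1=1, x2=1, x3=0): U1=1, U2=0, U3=0, U4=1, giving Y=1. Observed 0.
Test 1: faults giving observed 0 are {U2 stuck-at-1, U3 stuck-at-1, U4 stuck-at-0}.
Test 2 (x1=0, x2=0, x3=0): fault-free U1=0, U2=1, U3=0, U4=0 → 0; observed 1. Eliminates U2 stuck-at-1, U4 stuck-at-0.
Only U3 stuck-at-1 is consistent with every test.

U3 stuck-at-1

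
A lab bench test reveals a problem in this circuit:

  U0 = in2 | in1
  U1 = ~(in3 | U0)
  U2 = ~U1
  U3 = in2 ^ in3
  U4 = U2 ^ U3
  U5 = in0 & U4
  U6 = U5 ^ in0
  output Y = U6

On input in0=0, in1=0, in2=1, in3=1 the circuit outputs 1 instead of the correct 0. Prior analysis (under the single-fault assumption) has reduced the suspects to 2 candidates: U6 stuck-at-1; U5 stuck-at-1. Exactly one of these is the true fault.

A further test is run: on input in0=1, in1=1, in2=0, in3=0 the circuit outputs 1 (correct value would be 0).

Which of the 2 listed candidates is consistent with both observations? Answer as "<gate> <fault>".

Evaluate each candidate on input in0=1, in1=1, in2=0, in3=0:
  U6 stuck-at-1: U0=1, U1=0, U2=1, U3=0, U4=1, U5=1, U6=1 [stuck-at-1] → 1 — matches
  U5 stuck-at-1: U0=1, U1=0, U2=1, U3=0, U4=1, U5=1 [stuck-at-1], U6=0 → 0 — eliminated
Only U6 stuck-at-1 reproduces the observed 1.

U6 stuck-at-1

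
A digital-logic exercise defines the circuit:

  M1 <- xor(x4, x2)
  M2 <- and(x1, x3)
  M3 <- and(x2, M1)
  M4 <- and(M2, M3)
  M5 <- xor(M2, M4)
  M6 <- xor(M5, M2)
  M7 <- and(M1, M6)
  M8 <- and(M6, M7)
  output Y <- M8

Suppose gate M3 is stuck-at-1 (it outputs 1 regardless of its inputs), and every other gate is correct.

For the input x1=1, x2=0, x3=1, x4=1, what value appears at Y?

Propagate with M3 forced: M1=1, M2=1, M3=1 [stuck-at-1], M4=1, M5=0, M6=1, M7=1, M8=1.
So Y = 1. (Without the fault it would be 0.)

1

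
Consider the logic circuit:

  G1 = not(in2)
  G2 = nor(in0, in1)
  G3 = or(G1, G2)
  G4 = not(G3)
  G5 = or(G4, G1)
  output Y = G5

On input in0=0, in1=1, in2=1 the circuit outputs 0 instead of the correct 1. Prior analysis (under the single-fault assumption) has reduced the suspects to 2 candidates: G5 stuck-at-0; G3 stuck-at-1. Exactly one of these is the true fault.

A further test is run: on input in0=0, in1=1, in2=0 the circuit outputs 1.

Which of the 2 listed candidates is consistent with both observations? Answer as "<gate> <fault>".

G3 stuck-at-1

Evaluate each candidate on input in0=0, in1=1, in2=0:
  G5 stuck-at-0: G1=1, G2=0, G3=1, G4=0, G5=0 [stuck-at-0] → 0 — eliminated
  G3 stuck-at-1: G1=1, G2=0, G3=1 [stuck-at-1], G4=0, G5=1 → 1 — matches
Only G3 stuck-at-1 reproduces the observed 1.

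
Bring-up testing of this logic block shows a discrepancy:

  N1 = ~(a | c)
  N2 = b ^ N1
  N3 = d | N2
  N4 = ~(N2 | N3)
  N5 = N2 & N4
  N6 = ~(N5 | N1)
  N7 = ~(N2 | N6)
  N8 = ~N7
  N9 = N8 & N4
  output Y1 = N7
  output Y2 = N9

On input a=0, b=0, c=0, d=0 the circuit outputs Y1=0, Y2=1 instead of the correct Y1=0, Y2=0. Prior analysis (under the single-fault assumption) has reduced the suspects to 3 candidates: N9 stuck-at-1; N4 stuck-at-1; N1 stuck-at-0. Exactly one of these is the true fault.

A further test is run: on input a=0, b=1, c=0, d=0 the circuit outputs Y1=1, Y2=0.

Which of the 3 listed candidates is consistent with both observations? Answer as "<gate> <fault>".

Evaluate each candidate on input a=0, b=1, c=0, d=0:
  N9 stuck-at-1: N1=1, N2=0, N3=0, N4=1, N5=0, N6=0, N7=1, N8=0, N9=1 [stuck-at-1] → Y1=1, Y2=1 — eliminated
  N4 stuck-at-1: N1=1, N2=0, N3=0, N4=1 [stuck-at-1], N5=0, N6=0, N7=1, N8=0, N9=0 → Y1=1, Y2=0 — matches
  N1 stuck-at-0: N1=0 [stuck-at-0], N2=1, N3=1, N4=0, N5=0, N6=1, N7=0, N8=1, N9=0 → Y1=0, Y2=0 — eliminated
Only N4 stuck-at-1 reproduces the observed Y1=1, Y2=0.

N4 stuck-at-1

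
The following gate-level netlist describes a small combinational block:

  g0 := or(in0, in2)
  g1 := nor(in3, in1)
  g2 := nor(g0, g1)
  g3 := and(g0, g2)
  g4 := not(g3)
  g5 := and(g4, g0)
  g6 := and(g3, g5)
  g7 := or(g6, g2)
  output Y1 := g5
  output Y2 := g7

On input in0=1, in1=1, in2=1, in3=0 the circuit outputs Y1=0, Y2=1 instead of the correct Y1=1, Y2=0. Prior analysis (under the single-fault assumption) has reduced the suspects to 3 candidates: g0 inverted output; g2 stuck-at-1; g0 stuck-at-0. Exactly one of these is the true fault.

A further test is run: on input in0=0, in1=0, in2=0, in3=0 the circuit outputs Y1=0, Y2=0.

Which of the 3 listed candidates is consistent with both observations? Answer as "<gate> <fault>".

g0 stuck-at-0

Evaluate each candidate on input in0=0, in1=0, in2=0, in3=0:
  g0 inverted output: g0=1 [inverted output], g1=1, g2=0, g3=0, g4=1, g5=1, g6=0, g7=0 → Y1=1, Y2=0 — eliminated
  g2 stuck-at-1: g0=0, g1=1, g2=1 [stuck-at-1], g3=0, g4=1, g5=0, g6=0, g7=1 → Y1=0, Y2=1 — eliminated
  g0 stuck-at-0: g0=0 [stuck-at-0], g1=1, g2=0, g3=0, g4=1, g5=0, g6=0, g7=0 → Y1=0, Y2=0 — matches
Only g0 stuck-at-0 reproduces the observed Y1=0, Y2=0.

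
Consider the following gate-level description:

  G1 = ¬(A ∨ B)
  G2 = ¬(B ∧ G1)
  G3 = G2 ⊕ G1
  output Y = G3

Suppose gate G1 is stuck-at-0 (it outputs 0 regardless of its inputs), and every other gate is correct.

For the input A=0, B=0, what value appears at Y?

Propagate with G1 forced: G1=0 [stuck-at-0], G2=1, G3=1.
So Y = 1. (Without the fault it would be 0.)

1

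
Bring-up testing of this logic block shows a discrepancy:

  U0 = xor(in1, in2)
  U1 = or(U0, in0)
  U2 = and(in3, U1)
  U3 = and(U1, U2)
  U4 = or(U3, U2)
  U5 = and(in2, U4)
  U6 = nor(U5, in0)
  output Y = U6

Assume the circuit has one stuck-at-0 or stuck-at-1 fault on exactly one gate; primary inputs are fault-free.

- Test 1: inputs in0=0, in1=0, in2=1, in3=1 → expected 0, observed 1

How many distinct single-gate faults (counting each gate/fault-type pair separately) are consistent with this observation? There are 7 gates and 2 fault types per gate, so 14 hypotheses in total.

6

Fault-free: U0=1, U1=1, U2=1, U3=1, U4=1, U5=1, U6=0 → 0. Observed 1.
  U0 stuck-at-0: output 1 ✓
  U0 stuck-at-1: output 0 ✗
  U1 stuck-at-0: output 1 ✓
  U1 stuck-at-1: output 0 ✗
  U2 stuck-at-0: output 1 ✓
  U2 stuck-at-1: output 0 ✗
  U3 stuck-at-0: output 0 ✗
  U3 stuck-at-1: output 0 ✗
  U4 stuck-at-0: output 1 ✓
  U4 stuck-at-1: output 0 ✗
  U5 stuck-at-0: output 1 ✓
  U5 stuck-at-1: output 0 ✗
  U6 stuck-at-0: output 0 ✗
  U6 stuck-at-1: output 1 ✓
Consistent faults: {U0 stuck-at-0, U1 stuck-at-0, U2 stuck-at-0, U4 stuck-at-0, U5 stuck-at-0, U6 stuck-at-1} — 6 in all.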